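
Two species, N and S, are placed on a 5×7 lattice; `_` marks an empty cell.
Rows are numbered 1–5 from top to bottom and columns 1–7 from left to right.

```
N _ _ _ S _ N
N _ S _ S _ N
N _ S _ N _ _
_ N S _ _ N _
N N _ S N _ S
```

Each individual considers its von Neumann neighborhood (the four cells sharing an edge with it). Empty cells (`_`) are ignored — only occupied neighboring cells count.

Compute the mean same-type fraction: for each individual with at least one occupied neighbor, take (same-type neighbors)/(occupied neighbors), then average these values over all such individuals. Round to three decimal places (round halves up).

0.719

Row 1: (1,1)N 1/1 · (1,5)S 1/1 · (1,7)N 1/1
Row 2: (2,1)N 2/2 · (2,3)S 1/1 · (2,5)S 1/2 · (2,7)N 1/1
Row 3: (3,1)N 1/1 · (3,3)S 2/2 · (3,5)N 0/1
Row 4: (4,2)N 1/2 · (4,3)S 1/2 · (4,6)N — no occupied neighbors
Row 5: (5,1)N 1/1 · (5,2)N 2/2 · (5,4)S 0/1 · (5,5)N 0/1 · (5,7)S — no occupied neighbors
Sum over 16 individuals: 1/1 + 1/1 + 1/1 + 2/2 + 1/1 + 1/2 + 1/1 + 1/1 + 2/2 + 0/1 + 1/2 + 1/2 + 1/1 + 2/2 + 0/1 + 0/1 = 23/2; mean = 23/2 ÷ 16 = 23/32 = 0.71875 → 0.719.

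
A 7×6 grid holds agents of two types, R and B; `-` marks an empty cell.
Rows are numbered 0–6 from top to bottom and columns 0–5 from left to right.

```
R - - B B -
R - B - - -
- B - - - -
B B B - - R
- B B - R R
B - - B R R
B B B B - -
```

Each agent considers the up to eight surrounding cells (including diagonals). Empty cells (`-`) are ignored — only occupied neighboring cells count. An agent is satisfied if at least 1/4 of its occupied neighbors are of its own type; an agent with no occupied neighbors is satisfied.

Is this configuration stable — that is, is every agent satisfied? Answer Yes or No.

Yes

(0,0)R 1/1 ok
(0,3)B 2/2 ok
(0,4)B 1/1 ok
(1,0)R 1/2 ok
(1,2)B 2/2 ok
(2,1)B 4/5 ok
(3,0)B 3/3 ok
(3,1)B 5/5 ok
(3,2)B 4/4 ok
(3,5)R 2/2 ok
(4,1)B 5/5 ok
(4,2)B 4/4 ok
(4,4)R 4/5 ok
(4,5)R 4/4 ok
(5,0)B 3/3 ok
(5,3)B 3/5 ok
(5,4)R 3/5 ok
(5,5)R 3/3 ok
(6,0)B 2/2 ok
(6,1)B 3/3 ok
(6,2)B 3/3 ok
(6,3)B 2/3 ok
All meet the threshold, so the configuration is stable.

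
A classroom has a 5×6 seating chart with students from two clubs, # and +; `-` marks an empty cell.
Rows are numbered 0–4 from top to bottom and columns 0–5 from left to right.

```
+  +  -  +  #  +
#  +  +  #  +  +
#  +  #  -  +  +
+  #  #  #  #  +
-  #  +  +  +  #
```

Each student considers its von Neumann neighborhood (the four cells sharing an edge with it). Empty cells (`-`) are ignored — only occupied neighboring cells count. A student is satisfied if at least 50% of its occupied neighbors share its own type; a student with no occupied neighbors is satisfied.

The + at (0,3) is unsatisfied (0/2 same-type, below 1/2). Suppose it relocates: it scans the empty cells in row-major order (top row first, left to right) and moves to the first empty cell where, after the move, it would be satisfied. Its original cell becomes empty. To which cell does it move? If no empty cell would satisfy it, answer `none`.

Vacating (0,3). Empty cells in order:
  (0,2): 2/2 same-type → satisfied — stop here.

(0,2)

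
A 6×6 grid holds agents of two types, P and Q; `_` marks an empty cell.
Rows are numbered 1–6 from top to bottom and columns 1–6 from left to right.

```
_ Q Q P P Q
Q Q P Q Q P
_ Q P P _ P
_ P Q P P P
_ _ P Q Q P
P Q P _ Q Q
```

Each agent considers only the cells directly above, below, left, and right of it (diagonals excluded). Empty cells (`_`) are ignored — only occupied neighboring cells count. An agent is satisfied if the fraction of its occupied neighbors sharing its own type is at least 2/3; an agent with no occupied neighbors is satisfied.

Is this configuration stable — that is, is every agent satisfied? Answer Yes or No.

No

Row 1: (1,2)Q 2/2 ok · (1,3)Q 1/3 unhappy · (1,4)P 1/3 unhappy · (1,5)P 1/3 unhappy · (1,6)Q 0/2 unhappy
Row 2: (2,1)Q 1/1 ok · (2,2)Q 3/4 ok · (2,3)P 1/4 unhappy · (2,4)Q 1/4 unhappy · (2,5)Q 1/3 unhappy · (2,6)P 1/3 unhappy
Row 3: (3,2)Q 1/3 unhappy · (3,3)P 2/4 unhappy · (3,4)P 2/3 ok · (3,6)P 2/2 ok
Row 4: (4,2)P 0/2 unhappy · (4,3)Q 0/4 unhappy · (4,4)P 2/4 unhappy · (4,5)P 2/3 ok · (4,6)P 3/3 ok
Row 5: (5,3)P 1/3 unhappy · (5,4)Q 1/3 unhappy · (5,5)Q 2/4 unhappy · (5,6)P 1/3 unhappy
Row 6: (6,1)P 0/1 unhappy · (6,2)Q 0/2 unhappy · (6,3)P 1/2 unhappy · (6,5)Q 2/2 ok · (6,6)Q 1/2 unhappy
For instance (1,3) has only 1/3 same-type neighbors, below 2/3.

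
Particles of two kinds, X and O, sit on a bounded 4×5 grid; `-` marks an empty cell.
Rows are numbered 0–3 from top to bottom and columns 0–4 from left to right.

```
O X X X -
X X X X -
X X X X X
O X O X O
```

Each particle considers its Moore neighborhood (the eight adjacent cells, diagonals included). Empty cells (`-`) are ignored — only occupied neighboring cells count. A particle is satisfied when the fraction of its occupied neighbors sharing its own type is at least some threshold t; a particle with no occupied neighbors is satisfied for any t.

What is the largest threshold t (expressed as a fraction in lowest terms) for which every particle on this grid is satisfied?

(0,0)O 0/3
(0,1)X 4/5
(0,2)X 5/5
(0,3)X 3/3
(1,0)X 4/5
(1,1)X 7/8
(1,2)X 8/8
(1,3)X 6/6
(2,0)X 4/5
(2,1)X 6/8
(2,2)X 7/8
(2,3)X 5/7
(2,4)X 3/4
(3,0)O 0/3
(3,1)X 3/5
(3,2)O 0/5
(3,3)X 3/5
(3,4)O 0/3
The smallest same-type fraction is 0/3 at (0,0), which reduces to 0/1. Any threshold above that leaves this particle unsatisfied.

0/1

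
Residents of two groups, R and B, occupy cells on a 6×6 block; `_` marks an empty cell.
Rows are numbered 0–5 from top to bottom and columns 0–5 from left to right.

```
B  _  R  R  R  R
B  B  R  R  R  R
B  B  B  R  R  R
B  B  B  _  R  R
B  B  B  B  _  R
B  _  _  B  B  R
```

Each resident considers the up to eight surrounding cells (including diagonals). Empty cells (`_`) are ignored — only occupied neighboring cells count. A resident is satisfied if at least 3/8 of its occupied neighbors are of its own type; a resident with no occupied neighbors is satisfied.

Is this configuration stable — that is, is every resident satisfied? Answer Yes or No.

Yes

(0,0)B 2/2 satisfied
(0,2)R 3/4 satisfied
(0,3)R 5/5 satisfied
(0,4)R 5/5 satisfied
(0,5)R 3/3 satisfied
(1,0)B 4/4 satisfied
(1,1)B 5/7 satisfied
(1,2)R 4/7 satisfied
(1,3)R 7/8 satisfied
(1,4)R 8/8 satisfied
(1,5)R 5/5 satisfied
(2,0)B 5/5 satisfied
(2,1)B 7/8 satisfied
(2,2)B 4/7 satisfied
(2,3)R 5/7 satisfied
(2,4)R 7/7 satisfied
(2,5)R 5/5 satisfied
(3,0)B 5/5 satisfied
(3,1)B 8/8 satisfied
(3,2)B 6/7 satisfied
(3,4)R 5/6 satisfied
(3,5)R 4/4 satisfied
(4,0)B 4/4 satisfied
(4,1)B 6/6 satisfied
(4,2)B 5/5 satisfied
(4,3)B 4/5 satisfied
(4,5)R 3/4 satisfied
(5,0)B 2/2 satisfied
(5,3)B 3/3 satisfied
(5,4)B 2/4 satisfied
(5,5)R 1/2 satisfied
All meet the threshold, so the configuration is stable.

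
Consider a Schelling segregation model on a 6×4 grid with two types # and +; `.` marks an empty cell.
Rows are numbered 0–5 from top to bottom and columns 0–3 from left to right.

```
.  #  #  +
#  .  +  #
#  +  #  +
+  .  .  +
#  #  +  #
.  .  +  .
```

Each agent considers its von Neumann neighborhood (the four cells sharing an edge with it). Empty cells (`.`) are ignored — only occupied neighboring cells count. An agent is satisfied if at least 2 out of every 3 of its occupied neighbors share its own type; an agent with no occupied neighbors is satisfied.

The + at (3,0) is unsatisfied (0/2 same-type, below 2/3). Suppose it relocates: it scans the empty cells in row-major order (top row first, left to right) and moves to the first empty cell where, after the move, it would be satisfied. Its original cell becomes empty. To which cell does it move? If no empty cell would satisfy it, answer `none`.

Vacating (3,0). Empty cells in order:
  (0,0): 0/2 same-type → still unsatisfied.
  (1,1): 2/4 same-type → still unsatisfied.
  (3,1): 1/2 same-type → still unsatisfied.
  (3,2): 2/3 same-type → satisfied — stop here.

(3,2)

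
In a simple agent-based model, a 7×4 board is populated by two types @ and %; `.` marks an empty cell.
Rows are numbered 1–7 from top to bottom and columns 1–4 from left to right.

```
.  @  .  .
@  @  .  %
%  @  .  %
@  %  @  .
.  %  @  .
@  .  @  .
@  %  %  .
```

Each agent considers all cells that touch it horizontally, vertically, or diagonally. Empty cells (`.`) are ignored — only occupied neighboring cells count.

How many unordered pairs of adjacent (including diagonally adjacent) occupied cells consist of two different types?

Scan each occupied cell's neighbors to the right and below (and the two forward diagonals) so each pair is counted once.
From row 1: 0 unlike of 2 pairs (running 0/2).
From row 2: 2 unlike of 6 pairs (running 2/8).
From row 3: 4 unlike of 7 pairs (running 6/15).
From row 4: 5 unlike of 7 pairs (running 11/22).
From row 5: 3 unlike of 4 pairs (running 14/26).
From row 6: 3 unlike of 4 pairs (running 17/30).
From row 7: 1 unlike of 2 pairs (running 18/32).
Total adjacent occupied pairs: 32; unlike-type pairs: 18.

18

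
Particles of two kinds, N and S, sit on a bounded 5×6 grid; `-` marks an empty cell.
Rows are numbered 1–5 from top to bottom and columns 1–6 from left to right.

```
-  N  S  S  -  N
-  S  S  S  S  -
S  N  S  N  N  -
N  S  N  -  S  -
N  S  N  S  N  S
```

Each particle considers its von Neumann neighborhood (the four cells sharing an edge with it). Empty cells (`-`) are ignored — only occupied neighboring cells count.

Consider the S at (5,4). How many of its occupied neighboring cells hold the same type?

0

Occupied neighbors of (5,4): (5,3)=N, (5,5)=N.
Same type (S): 0 of 2.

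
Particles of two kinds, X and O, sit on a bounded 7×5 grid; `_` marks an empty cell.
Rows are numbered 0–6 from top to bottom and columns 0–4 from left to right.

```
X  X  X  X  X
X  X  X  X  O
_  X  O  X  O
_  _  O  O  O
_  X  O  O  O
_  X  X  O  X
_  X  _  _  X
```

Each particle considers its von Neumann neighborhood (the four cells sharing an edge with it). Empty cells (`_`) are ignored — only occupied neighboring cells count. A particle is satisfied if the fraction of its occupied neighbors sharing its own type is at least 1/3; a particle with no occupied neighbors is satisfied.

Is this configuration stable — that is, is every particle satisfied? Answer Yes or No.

(0,0)X 2/2 ok
(0,1)X 3/3 ok
(0,2)X 3/3 ok
(0,3)X 3/3 ok
(0,4)X 1/2 ok
(1,0)X 2/2 ok
(1,1)X 4/4 ok
(1,2)X 3/4 ok
(1,3)X 3/4 ok
(1,4)O 1/3 ok
(2,1)X 1/2 ok
(2,2)O 1/4 unhappy
(2,3)X 1/4 unhappy
(2,4)O 2/3 ok
(3,2)O 3/3 ok
(3,3)O 3/4 ok
(3,4)O 3/3 ok
(4,1)X 1/2 ok
(4,2)O 2/4 ok
(4,3)O 4/4 ok
(4,4)O 2/3 ok
(5,1)X 3/3 ok
(5,2)X 1/3 ok
(5,3)O 1/3 ok
(5,4)X 1/3 ok
(6,1)X 1/1 ok
(6,4)X 1/1 ok
For instance (2,2) has only 1/4 same-type neighbors, below 1/3.

No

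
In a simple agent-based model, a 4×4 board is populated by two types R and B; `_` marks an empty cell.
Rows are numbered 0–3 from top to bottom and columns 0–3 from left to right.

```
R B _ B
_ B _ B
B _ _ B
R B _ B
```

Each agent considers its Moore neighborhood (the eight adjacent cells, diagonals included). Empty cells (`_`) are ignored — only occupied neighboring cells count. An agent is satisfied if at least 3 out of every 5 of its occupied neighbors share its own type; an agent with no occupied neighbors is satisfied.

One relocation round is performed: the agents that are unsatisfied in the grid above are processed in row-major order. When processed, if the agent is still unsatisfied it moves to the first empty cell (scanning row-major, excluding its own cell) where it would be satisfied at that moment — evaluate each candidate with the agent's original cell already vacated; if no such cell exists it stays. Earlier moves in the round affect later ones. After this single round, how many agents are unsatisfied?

Initially unsatisfied (in order): (0,0), (0,1), (3,0), (3,1).
  (0,0): no empty cell satisfies it; stays.
  (0,1) → (0,2).
  (3,0): no empty cell satisfies it; stays.
  (3,1) → (0,1).
Resulting grid:
R B B B
_ B _ B
B _ _ B
R _ _ B
Unsatisfied now: (0,0), (2,0), (3,0).

3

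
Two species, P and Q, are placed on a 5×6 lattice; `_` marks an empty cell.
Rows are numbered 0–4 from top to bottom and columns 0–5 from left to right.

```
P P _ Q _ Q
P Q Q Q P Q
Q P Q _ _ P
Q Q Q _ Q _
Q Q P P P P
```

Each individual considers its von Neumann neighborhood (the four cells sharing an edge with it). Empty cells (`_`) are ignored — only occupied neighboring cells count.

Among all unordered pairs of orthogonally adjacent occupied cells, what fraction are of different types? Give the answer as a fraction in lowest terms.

Scan each occupied cell's neighbors to the right and below so each pair is counted once.
From row 0: 1 unlike of 5 pairs (running 1/5).
From row 1: 6 unlike of 9 pairs (running 7/14).
From row 2: 3 unlike of 5 pairs (running 10/19).
From row 3: 2 unlike of 6 pairs (running 12/25).
From row 4: 1 unlike of 5 pairs (running 13/30).
Total adjacent occupied pairs: 30; unlike-type pairs: 13.
13/30 is already in lowest terms.

13/30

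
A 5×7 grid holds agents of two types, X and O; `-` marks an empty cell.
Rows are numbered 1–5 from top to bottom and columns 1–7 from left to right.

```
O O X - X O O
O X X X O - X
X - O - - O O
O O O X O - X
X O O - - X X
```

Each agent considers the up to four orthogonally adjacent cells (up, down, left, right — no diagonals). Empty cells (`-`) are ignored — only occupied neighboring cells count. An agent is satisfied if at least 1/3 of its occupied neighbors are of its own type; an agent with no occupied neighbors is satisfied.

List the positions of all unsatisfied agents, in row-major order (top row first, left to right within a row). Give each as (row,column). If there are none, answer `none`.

(1,5), (2,5), (2,7), (3,1), (4,4), (4,5), (5,1)

(1,1)O 2/2 ok
(1,2)O 1/3 ok
(1,3)X 1/2 ok
(1,5)X 0/2 unhappy
(1,6)O 1/2 ok
(1,7)O 1/2 ok
(2,1)O 1/3 ok
(2,2)X 1/3 ok
(2,3)X 3/4 ok
(2,4)X 1/2 ok
(2,5)O 0/2 unhappy
(2,7)X 0/2 unhappy
(3,1)X 0/2 unhappy
(3,3)O 1/2 ok
(3,6)O 1/1 ok
(3,7)O 1/3 ok
(4,1)O 1/3 ok
(4,2)O 3/3 ok
(4,3)O 3/4 ok
(4,4)X 0/2 unhappy
(4,5)O 0/1 unhappy
(4,7)X 1/2 ok
(5,1)X 0/2 unhappy
(5,2)O 2/3 ok
(5,3)O 2/2 ok
(5,6)X 1/1 ok
(5,7)X 2/2 ok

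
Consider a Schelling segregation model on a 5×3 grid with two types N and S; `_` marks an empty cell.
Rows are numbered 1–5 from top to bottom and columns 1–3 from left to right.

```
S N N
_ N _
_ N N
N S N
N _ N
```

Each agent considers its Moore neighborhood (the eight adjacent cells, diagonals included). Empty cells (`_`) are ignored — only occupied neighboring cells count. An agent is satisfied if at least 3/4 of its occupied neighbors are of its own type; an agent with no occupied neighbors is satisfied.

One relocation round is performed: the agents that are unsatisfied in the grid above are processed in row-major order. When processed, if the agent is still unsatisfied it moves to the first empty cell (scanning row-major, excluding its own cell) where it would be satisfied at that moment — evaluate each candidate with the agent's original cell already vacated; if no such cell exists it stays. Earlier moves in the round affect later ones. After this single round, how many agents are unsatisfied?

Initially unsatisfied (in order): (1,1), (1,2), (4,1), (4,2), (5,1), (5,3).
  (1,1): no empty cell satisfies it; stays.
  (1,2) → (2,3).
  (4,1) → (1,2).
  (4,2): no empty cell satisfies it; stays.
  (5,1) → (2,1).
  (5,3) → (3,1).
Resulting grid:
S N N
N N N
N N N
_ S N
_ _ _
Unsatisfied now: (1,1), (4,2), (4,3).

3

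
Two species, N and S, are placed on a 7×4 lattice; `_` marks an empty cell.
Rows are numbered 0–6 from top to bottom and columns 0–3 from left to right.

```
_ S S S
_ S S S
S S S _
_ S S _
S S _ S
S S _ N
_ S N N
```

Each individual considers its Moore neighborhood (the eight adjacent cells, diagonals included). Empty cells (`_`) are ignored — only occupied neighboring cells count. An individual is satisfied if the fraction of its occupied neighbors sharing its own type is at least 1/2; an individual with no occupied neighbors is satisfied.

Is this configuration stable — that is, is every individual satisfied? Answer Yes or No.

Yes

Row 0: (0,1)S 3/3 ok · (0,2)S 5/5 ok · (0,3)S 3/3 ok
Row 1: (1,1)S 6/6 ok · (1,2)S 7/7 ok · (1,3)S 4/4 ok
Row 2: (2,0)S 3/3 ok · (2,1)S 6/6 ok · (2,2)S 6/6 ok
Row 3: (3,1)S 6/6 ok · (3,2)S 5/5 ok
Row 4: (4,0)S 4/4 ok · (4,1)S 5/5 ok · (4,3)S 1/2 ok
Row 5: (5,0)S 4/4 ok · (5,1)S 4/5 ok · (5,3)N 2/3 ok
Row 6: (6,1)S 2/3 ok · (6,2)N 2/4 ok · (6,3)N 2/2 ok
All meet the threshold, so the configuration is stable.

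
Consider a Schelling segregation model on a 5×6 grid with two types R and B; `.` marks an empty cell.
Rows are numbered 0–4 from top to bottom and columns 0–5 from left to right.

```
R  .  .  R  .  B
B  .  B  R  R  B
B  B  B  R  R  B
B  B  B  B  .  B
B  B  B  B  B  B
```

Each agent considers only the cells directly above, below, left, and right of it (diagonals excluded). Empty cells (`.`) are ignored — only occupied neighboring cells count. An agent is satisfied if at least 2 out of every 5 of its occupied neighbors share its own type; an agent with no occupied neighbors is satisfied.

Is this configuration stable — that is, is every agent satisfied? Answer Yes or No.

No

(0,0)R 0/1 not
(0,3)R 1/1 satisfied
(0,5)B 1/1 satisfied
(1,0)B 1/2 satisfied
(1,2)B 1/2 satisfied
(1,3)R 3/4 satisfied
(1,4)R 2/3 satisfied
(1,5)B 2/3 satisfied
(2,0)B 3/3 satisfied
(2,1)B 3/3 satisfied
(2,2)B 3/4 satisfied
(2,3)R 2/4 satisfied
(2,4)R 2/3 satisfied
(2,5)B 2/3 satisfied
(3,0)B 3/3 satisfied
(3,1)B 4/4 satisfied
(3,2)B 4/4 satisfied
(3,3)B 2/3 satisfied
(3,5)B 2/2 satisfied
(4,0)B 2/2 satisfied
(4,1)B 3/3 satisfied
(4,2)B 3/3 satisfied
(4,3)B 3/3 satisfied
(4,4)B 2/2 satisfied
(4,5)B 2/2 satisfied
For instance (0,0) has only 0/1 same-type neighbors, below 2/5.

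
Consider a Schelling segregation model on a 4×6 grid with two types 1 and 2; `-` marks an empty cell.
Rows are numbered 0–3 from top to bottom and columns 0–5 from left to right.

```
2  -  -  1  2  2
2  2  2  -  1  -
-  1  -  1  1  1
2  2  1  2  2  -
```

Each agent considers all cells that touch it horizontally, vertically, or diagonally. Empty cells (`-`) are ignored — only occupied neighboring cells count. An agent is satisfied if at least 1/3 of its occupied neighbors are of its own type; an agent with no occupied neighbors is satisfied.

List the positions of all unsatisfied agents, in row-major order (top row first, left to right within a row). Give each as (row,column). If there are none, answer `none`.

(1,2), (2,1), (3,3), (3,4)

Row 0: (0,0)2 2/2 satisfied · (0,3)1 1/3 satisfied · (0,4)2 1/3 satisfied · (0,5)2 1/2 satisfied
Row 1: (1,0)2 2/3 satisfied · (1,1)2 3/4 satisfied · (1,2)2 1/4 not · (1,4)1 4/6 satisfied
Row 2: (2,1)1 1/6 not · (2,3)1 3/6 satisfied · (2,4)1 3/5 satisfied · (2,5)1 2/3 satisfied
Row 3: (3,0)2 1/2 satisfied · (3,1)2 1/3 satisfied · (3,2)1 2/4 satisfied · (3,3)2 1/4 not · (3,4)2 1/4 not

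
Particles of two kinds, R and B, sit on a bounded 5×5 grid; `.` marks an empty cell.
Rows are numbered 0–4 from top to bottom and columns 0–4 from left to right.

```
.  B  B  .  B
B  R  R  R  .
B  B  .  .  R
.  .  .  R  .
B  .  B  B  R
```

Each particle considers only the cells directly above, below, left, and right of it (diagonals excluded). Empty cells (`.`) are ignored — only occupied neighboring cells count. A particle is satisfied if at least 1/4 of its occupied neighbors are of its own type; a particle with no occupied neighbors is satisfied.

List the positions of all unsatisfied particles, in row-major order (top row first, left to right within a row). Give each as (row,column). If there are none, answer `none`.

(3,3), (4,4)

(0,1)B 1/2 ✓
(0,2)B 1/2 ✓
(0,4)B 0/0 ✓
(1,0)B 1/2 ✓
(1,1)R 1/4 ✓
(1,2)R 2/3 ✓
(1,3)R 1/1 ✓
(2,0)B 2/2 ✓
(2,1)B 1/2 ✓
(2,4)R 0/0 ✓
(3,3)R 0/1 ✗
(4,0)B 0/0 ✓
(4,2)B 1/1 ✓
(4,3)B 1/3 ✓
(4,4)R 0/1 ✗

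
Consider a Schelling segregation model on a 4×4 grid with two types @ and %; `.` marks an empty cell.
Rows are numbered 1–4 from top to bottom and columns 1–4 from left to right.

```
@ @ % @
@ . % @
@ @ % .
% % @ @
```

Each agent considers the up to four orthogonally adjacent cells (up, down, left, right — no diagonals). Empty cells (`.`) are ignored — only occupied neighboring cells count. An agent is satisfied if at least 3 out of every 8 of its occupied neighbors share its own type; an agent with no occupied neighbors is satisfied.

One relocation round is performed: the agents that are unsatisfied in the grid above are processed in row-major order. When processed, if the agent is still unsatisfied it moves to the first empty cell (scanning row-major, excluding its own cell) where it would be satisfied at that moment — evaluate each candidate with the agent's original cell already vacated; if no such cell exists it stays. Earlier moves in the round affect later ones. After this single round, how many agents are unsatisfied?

Initially unsatisfied (in order): (1,3), (3,2), (3,3), (4,2), (4,3).
  (1,3): no empty cell satisfies it; stays.
  (3,2) → (2,2).
  (3,3): now satisfied by earlier moves; stays.
  (4,2): now satisfied by earlier moves; stays.
  (4,3) → (3,2).
Resulting grid:
@ @ % @
@ @ % @
@ @ % .
% % . @
Unsatisfied now: (1,3).

1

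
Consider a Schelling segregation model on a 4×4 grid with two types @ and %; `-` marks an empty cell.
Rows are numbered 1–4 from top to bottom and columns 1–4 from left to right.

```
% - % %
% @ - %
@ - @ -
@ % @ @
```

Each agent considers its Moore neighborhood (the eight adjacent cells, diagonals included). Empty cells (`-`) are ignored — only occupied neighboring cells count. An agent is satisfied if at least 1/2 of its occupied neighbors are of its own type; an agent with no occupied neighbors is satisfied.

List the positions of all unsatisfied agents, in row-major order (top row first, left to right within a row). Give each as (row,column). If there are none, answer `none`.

(2,1), (2,2), (4,2)

(1,1)% 1/2 ok
(1,3)% 2/3 ok
(1,4)% 2/2 ok
(2,1)% 1/3 unhappy
(2,2)@ 2/5 unhappy
(2,4)% 2/3 ok
(3,1)@ 2/4 ok
(3,3)@ 3/5 ok
(4,1)@ 1/2 ok
(4,2)% 0/4 unhappy
(4,3)@ 2/3 ok
(4,4)@ 2/2 ok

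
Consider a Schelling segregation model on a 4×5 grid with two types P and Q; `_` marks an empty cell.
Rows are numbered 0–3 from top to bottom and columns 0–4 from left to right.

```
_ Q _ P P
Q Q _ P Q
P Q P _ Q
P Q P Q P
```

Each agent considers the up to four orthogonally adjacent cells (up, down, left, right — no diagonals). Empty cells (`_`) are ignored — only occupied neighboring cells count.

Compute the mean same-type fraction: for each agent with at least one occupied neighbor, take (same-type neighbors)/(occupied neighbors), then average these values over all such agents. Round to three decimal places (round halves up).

0.490

(0,1)Q 1/1
(0,3)P 2/2
(0,4)P 1/2
(1,0)Q 1/2
(1,1)Q 3/3
(1,3)P 1/2
(1,4)Q 1/3
(2,0)P 1/3
(2,1)Q 2/4
(2,2)P 1/2
(2,4)Q 1/2
(3,0)P 1/2
(3,1)Q 1/3
(3,2)P 1/3
(3,3)Q 0/2
(3,4)P 0/2
Sum over 16 agents: 1/1 + 2/2 + 1/2 + 1/2 + 3/3 + 1/2 + 1/3 + 1/3 + 2/4 + 1/2 + 1/2 + 1/2 + 1/3 + 1/3 + 0/2 + 0/2 = 47/6; mean = 47/6 ÷ 16 = 47/96 = 0.489583… → 0.490.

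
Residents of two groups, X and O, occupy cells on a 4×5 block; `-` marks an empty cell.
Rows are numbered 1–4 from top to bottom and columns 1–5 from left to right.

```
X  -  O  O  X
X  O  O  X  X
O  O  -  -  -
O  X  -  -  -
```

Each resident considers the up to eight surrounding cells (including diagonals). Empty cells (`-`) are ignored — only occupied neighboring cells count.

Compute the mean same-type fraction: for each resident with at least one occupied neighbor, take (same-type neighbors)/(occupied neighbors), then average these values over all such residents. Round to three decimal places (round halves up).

0.541

(1,1)X 1/2
(1,3)O 3/4
(1,4)O 2/5
(1,5)X 2/3
(2,1)X 1/4
(2,2)O 4/6
(2,3)O 4/5
(2,4)X 2/5
(2,5)X 2/3
(3,1)O 3/5
(3,2)O 4/6
(4,1)O 2/3
(4,2)X 0/3
Sum over 13 residents: 1/2 + 3/4 + 2/5 + 2/3 + 1/4 + 4/6 + 4/5 + 2/5 + 2/3 + 3/5 + 4/6 + 2/3 + 0/3 = 211/30; mean = 211/30 ÷ 13 = 211/390 = 0.541025… → 0.541.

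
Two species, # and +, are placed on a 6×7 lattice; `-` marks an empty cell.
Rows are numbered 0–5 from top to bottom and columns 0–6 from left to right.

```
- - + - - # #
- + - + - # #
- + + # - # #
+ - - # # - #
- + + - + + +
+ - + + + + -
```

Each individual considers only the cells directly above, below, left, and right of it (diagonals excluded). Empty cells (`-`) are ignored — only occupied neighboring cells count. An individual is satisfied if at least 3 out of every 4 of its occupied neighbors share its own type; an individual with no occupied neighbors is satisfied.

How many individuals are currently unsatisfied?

Row 0: (0,2)+ 0/0 satisfied · (0,5)# 2/2 satisfied · (0,6)# 2/2 satisfied
Row 1: (1,1)+ 1/1 satisfied · (1,3)+ 0/1 not · (1,5)# 3/3 satisfied · (1,6)# 3/3 satisfied
Row 2: (2,1)+ 2/2 satisfied · (2,2)+ 1/2 not · (2,3)# 1/3 not · (2,5)# 2/2 satisfied · (2,6)# 3/3 satisfied
Row 3: (3,0)+ 0/0 satisfied · (3,3)# 2/2 satisfied · (3,4)# 1/2 not · (3,6)# 1/2 not
Row 4: (4,1)+ 1/1 satisfied · (4,2)+ 2/2 satisfied · (4,4)+ 2/3 not · (4,5)+ 3/3 satisfied · (4,6)+ 1/2 not
Row 5: (5,0)+ 0/0 satisfied · (5,2)+ 2/2 satisfied · (5,3)+ 2/2 satisfied · (5,4)+ 3/3 satisfied · (5,5)+ 2/2 satisfied
Unsatisfied: (1,3), (2,2), (2,3), (3,4), (3,6), (4,4), (4,6) — 7 in total.

7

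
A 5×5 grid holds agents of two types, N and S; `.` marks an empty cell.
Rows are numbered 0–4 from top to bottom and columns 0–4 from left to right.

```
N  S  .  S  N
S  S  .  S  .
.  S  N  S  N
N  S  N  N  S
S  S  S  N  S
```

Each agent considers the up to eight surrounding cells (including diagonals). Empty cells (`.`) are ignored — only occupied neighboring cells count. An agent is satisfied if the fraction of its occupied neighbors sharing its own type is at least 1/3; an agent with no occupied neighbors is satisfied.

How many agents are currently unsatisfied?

Row 0: (0,0)N 0/3 not · (0,1)S 2/3 satisfied · (0,3)S 1/2 satisfied · (0,4)N 0/2 not
Row 1: (1,0)S 3/4 satisfied · (1,1)S 3/5 satisfied · (1,3)S 2/5 satisfied
Row 2: (2,1)S 3/6 satisfied · (2,2)N 2/7 not · (2,3)S 2/6 satisfied · (2,4)N 1/4 not
Row 3: (3,0)N 0/4 not · (3,1)S 4/7 satisfied · (3,2)N 3/8 satisfied · (3,3)N 4/8 satisfied · (3,4)S 2/5 satisfied
Row 4: (4,0)S 2/3 satisfied · (4,1)S 3/5 satisfied · (4,2)S 2/5 satisfied · (4,3)N 2/5 satisfied · (4,4)S 1/3 satisfied
Unsatisfied: (0,0), (0,4), (2,2), (2,4), (3,0) — 5 in total.

5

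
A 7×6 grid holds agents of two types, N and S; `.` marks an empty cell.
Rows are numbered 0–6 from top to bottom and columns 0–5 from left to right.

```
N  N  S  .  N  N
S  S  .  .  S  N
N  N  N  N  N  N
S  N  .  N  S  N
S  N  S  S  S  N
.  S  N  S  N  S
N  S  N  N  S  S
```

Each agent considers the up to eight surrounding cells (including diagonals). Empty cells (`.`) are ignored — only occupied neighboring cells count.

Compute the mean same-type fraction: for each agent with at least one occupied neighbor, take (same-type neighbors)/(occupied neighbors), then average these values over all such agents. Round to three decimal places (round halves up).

(0,0)N 1/3
(0,1)N 1/4
(0,2)S 1/2
(0,4)N 2/3
(0,5)N 2/3
(1,0)S 1/5
(1,1)S 2/7
(1,4)S 0/6
(1,5)N 4/5
(2,0)N 2/5
(2,1)N 3/6
(2,2)N 4/5
(2,3)N 3/5
(2,4)N 5/7
(2,5)N 3/5
(3,0)S 1/5
(3,1)N 4/7
(3,3)N 3/7
(3,4)S 2/8
(3,5)N 3/5
(4,0)S 2/4
(4,1)N 2/6
(4,2)S 3/7
(4,3)S 4/7
(4,4)S 4/8
(4,5)N 2/5
(5,1)S 3/7
(5,2)N 3/8
(5,3)S 4/8
(5,4)N 2/8
(5,5)S 3/5
(6,0)N 0/2
(6,1)S 1/4
(6,2)N 2/5
(6,3)N 3/5
(6,4)S 3/5
(6,5)S 2/3
Sum over 37 agents: 1/3 + 1/4 + 1/2 + 2/3 + 2/3 + 1/5 + 2/7 + 0/6 + 4/5 + 2/5 + 3/6 + 4/5 + 3/5 + 5/7 + 3/5 + 1/5 + 4/7 + 3/7 + 2/8 + 3/5 + 2/4 + 2/6 + 3/7 + 4/7 + 4/8 + 2/5 + 3/7 + 3/8 + 4/8 + 2/8 + 3/5 + 0/2 + 1/4 + 2/5 + 3/5 + 3/5 + 2/3 = 14087/840; mean = 14087/840 ÷ 37 = 14087/31080 = 0.453249… → 0.453.

0.453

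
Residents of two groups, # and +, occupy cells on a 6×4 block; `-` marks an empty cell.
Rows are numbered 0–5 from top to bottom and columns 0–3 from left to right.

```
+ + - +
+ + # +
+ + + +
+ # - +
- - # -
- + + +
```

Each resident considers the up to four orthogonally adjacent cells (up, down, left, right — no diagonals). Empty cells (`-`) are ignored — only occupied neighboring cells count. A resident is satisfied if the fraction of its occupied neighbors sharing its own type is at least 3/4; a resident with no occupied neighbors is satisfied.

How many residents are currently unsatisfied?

7

Row 0: (0,0)+ 2/2 satisfied · (0,1)+ 2/2 satisfied · (0,3)+ 1/1 satisfied
Row 1: (1,0)+ 3/3 satisfied · (1,1)+ 3/4 satisfied · (1,2)# 0/3 not · (1,3)+ 2/3 not
Row 2: (2,0)+ 3/3 satisfied · (2,1)+ 3/4 satisfied · (2,2)+ 2/3 not · (2,3)+ 3/3 satisfied
Row 3: (3,0)+ 1/2 not · (3,1)# 0/2 not · (3,3)+ 1/1 satisfied
Row 4: (4,2)# 0/1 not
Row 5: (5,1)+ 1/1 satisfied · (5,2)+ 2/3 not · (5,3)+ 1/1 satisfied
Unsatisfied: (1,2), (1,3), (2,2), (3,0), (3,1), (4,2), (5,2) — 7 in total.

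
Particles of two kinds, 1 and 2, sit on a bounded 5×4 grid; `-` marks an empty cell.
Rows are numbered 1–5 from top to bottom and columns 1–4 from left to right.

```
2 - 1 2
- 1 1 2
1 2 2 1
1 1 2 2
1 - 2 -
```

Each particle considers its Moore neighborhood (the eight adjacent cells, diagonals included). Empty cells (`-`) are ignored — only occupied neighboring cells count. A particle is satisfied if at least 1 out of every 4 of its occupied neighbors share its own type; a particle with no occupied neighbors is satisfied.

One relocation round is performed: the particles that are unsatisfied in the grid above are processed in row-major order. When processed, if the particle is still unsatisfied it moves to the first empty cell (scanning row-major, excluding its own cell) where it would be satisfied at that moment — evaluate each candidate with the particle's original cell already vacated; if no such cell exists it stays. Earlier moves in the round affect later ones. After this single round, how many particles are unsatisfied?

Initially unsatisfied (in order): (1,1), (3,4).
  (1,1) → (2,1).
  (3,4) → (1,1).
Resulting grid:
1 - 1 2
2 1 1 2
1 2 2 -
1 1 2 2
1 - 2 -
All satisfied now.

0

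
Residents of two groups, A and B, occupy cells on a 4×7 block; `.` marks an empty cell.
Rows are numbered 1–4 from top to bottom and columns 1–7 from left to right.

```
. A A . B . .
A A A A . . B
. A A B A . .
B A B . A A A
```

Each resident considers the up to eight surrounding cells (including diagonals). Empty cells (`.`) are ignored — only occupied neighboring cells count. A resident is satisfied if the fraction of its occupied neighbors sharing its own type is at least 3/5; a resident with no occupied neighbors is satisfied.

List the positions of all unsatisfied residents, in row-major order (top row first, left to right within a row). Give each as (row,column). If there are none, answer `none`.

Row 1: (1,2)A 4/4 ok · (1,3)A 4/4 ok · (1,5)B 0/1 unhappy
Row 2: (2,1)A 3/3 ok · (2,2)A 6/6 ok · (2,3)A 6/7 ok · (2,4)A 4/6 ok · (2,7)B 0/0 ok
Row 3: (3,2)A 5/7 ok · (3,3)A 5/7 ok · (3,4)B 1/6 unhappy · (3,5)A 3/4 ok
Row 4: (4,1)B 0/2 unhappy · (4,2)A 2/4 unhappy · (4,3)B 1/4 unhappy · (4,5)A 2/3 ok · (4,6)A 3/3 ok · (4,7)A 1/1 ok

(1,5), (3,4), (4,1), (4,2), (4,3)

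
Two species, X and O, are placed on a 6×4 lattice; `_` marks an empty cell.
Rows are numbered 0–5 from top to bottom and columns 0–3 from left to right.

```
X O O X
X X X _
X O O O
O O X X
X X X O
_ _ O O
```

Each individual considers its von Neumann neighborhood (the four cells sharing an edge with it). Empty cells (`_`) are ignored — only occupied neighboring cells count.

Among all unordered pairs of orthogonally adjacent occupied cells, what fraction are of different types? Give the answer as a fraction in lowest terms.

Scan each occupied cell's neighbors to the right and below so each pair is counted once.
From row 0: 4 unlike of 6 pairs (running 4/6).
From row 1: 2 unlike of 5 pairs (running 6/11).
From row 2: 4 unlike of 7 pairs (running 10/18).
From row 3: 4 unlike of 7 pairs (running 14/25).
From row 4: 2 unlike of 5 pairs (running 16/30).
From row 5: 0 unlike of 1 pairs (running 16/31).
Total adjacent occupied pairs: 31; unlike-type pairs: 16.
16/31 is already in lowest terms.

16/31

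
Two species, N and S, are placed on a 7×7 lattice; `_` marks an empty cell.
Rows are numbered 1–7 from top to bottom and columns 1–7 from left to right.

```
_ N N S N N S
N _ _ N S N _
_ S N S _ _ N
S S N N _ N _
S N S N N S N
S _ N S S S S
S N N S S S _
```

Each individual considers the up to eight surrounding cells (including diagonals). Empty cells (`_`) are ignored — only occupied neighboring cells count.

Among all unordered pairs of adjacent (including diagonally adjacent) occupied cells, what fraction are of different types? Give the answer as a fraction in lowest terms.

Scan each occupied cell's neighbors to the right and below (and the two forward diagonals) so each pair is counted once.
From row 1: 7 unlike of 15 pairs (running 7/15).
From row 2: 4 unlike of 7 pairs (running 11/22).
From row 3: 6 unlike of 11 pairs (running 17/33).
From row 4: 6 unlike of 17 pairs (running 23/50).
From row 5: 14 unlike of 22 pairs (running 37/72).
From row 6: 4 unlike of 18 pairs (running 41/90).
From row 7: 2 unlike of 5 pairs (running 43/95).
Total adjacent occupied pairs: 95; unlike-type pairs: 43.
43/95 is already in lowest terms.

43/95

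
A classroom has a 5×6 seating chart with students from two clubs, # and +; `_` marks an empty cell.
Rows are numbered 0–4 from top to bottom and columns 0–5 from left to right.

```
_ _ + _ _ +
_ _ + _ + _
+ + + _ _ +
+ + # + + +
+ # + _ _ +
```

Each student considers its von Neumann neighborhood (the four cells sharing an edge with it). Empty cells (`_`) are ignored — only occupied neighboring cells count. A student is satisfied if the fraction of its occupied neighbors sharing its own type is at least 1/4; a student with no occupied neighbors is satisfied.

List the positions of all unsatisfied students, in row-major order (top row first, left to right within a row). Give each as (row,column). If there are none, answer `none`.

Row 0: (0,2)+ 1/1 ok · (0,5)+ 0/0 ok
Row 1: (1,2)+ 2/2 ok · (1,4)+ 0/0 ok
Row 2: (2,0)+ 2/2 ok · (2,1)+ 3/3 ok · (2,2)+ 2/3 ok · (2,5)+ 1/1 ok
Row 3: (3,0)+ 3/3 ok · (3,1)+ 2/4 ok · (3,2)# 0/4 unhappy · (3,3)+ 1/2 ok · (3,4)+ 2/2 ok · (3,5)+ 3/3 ok
Row 4: (4,0)+ 1/2 ok · (4,1)# 0/3 unhappy · (4,2)+ 0/2 unhappy · (4,5)+ 1/1 ok

(3,2), (4,1), (4,2)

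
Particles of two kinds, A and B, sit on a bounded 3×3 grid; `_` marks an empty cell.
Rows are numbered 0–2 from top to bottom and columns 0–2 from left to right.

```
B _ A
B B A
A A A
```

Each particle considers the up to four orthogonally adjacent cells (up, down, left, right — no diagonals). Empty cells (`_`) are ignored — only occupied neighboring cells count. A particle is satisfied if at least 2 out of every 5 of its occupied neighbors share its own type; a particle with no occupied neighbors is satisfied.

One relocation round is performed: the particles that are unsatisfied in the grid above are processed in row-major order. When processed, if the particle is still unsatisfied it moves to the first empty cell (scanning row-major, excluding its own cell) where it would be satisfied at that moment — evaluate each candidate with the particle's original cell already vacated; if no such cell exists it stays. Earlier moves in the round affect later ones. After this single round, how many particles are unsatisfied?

0

Initially unsatisfied (in order): (1,1).
  (1,1) → (0,1).
Resulting grid:
B B A
B _ A
A A A
All satisfied now.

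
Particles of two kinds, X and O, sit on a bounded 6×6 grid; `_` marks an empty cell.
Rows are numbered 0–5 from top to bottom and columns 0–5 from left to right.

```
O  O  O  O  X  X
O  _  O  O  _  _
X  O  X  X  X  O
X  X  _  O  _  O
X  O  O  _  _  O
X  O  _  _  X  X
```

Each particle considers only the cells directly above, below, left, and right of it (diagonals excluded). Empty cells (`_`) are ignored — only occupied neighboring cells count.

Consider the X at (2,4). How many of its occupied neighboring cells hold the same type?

Occupied neighbors of (2,4): (2,3)=X, (2,5)=O.
Same type (X): 1 of 2.

1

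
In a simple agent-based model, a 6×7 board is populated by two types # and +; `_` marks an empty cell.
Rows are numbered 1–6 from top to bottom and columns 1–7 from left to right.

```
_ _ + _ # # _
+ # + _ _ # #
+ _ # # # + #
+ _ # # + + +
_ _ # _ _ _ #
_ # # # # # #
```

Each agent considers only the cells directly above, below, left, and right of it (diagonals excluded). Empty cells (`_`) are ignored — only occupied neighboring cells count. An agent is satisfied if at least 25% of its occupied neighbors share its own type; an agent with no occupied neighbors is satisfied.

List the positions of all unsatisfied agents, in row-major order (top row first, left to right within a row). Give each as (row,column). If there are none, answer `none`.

(1,3)+ 1/1 ✓
(1,5)# 1/1 ✓
(1,6)# 2/2 ✓
(2,1)+ 1/2 ✓
(2,2)# 0/2 ✗
(2,3)+ 1/3 ✓
(2,6)# 2/3 ✓
(2,7)# 2/2 ✓
(3,1)+ 2/2 ✓
(3,3)# 2/3 ✓
(3,4)# 3/3 ✓
(3,5)# 1/3 ✓
(3,6)+ 1/4 ✓
(3,7)# 1/3 ✓
(4,1)+ 1/1 ✓
(4,3)# 3/3 ✓
(4,4)# 2/3 ✓
(4,5)+ 1/3 ✓
(4,6)+ 3/3 ✓
(4,7)+ 1/3 ✓
(5,3)# 2/2 ✓
(5,7)# 1/2 ✓
(6,2)# 1/1 ✓
(6,3)# 3/3 ✓
(6,4)# 2/2 ✓
(6,5)# 2/2 ✓
(6,6)# 2/2 ✓
(6,7)# 2/2 ✓

(2,2)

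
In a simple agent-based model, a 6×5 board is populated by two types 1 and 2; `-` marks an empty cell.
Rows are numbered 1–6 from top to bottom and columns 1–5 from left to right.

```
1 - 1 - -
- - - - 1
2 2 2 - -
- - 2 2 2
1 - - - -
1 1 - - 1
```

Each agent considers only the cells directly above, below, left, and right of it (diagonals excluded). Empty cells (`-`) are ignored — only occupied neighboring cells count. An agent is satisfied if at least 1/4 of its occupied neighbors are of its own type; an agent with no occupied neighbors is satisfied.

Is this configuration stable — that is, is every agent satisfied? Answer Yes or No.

Row 1: (1,1)1 0/0 ✓ · (1,3)1 0/0 ✓
Row 2: (2,5)1 0/0 ✓
Row 3: (3,1)2 1/1 ✓ · (3,2)2 2/2 ✓ · (3,3)2 2/2 ✓
Row 4: (4,3)2 2/2 ✓ · (4,4)2 2/2 ✓ · (4,5)2 1/1 ✓
Row 5: (5,1)1 1/1 ✓
Row 6: (6,1)1 2/2 ✓ · (6,2)1 1/1 ✓ · (6,5)1 0/0 ✓
All meet the threshold, so the configuration is stable.

Yes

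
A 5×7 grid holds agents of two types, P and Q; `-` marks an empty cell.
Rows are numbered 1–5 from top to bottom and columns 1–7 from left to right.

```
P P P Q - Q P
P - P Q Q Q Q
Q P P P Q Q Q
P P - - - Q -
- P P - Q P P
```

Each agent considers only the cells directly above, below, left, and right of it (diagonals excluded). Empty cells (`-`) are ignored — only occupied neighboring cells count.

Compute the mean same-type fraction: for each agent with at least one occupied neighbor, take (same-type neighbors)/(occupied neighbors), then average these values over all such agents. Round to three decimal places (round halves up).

0.667

(1,1)P 2/2
(1,2)P 2/2
(1,3)P 2/3
(1,4)Q 1/2
(1,6)Q 1/2
(1,7)P 0/2
(2,1)P 1/2
(2,3)P 2/3
(2,4)Q 2/4
(2,5)Q 3/3
(2,6)Q 4/4
(2,7)Q 2/3
(3,1)Q 0/3
(3,2)P 2/3
(3,3)P 3/3
(3,4)P 1/3
(3,5)Q 2/3
(3,6)Q 4/4
(3,7)Q 2/2
(4,1)P 1/2
(4,2)P 3/3
(4,6)Q 1/2
(5,2)P 2/2
(5,3)P 1/1
(5,5)Q 0/1
(5,6)P 1/3
(5,7)P 1/1
Sum over 27 agents: 2/2 + 2/2 + 2/3 + 1/2 + 1/2 + 0/2 + 1/2 + 2/3 + 2/4 + 3/3 + 4/4 + 2/3 + 0/3 + 2/3 + 3/3 + 1/3 + 2/3 + 4/4 + 2/2 + 1/2 + 3/3 + 1/2 + 2/2 + 1/1 + 0/1 + 1/3 + 1/1 = 18; mean = 18 ÷ 27 = 2/3 = 0.666666… → 0.667.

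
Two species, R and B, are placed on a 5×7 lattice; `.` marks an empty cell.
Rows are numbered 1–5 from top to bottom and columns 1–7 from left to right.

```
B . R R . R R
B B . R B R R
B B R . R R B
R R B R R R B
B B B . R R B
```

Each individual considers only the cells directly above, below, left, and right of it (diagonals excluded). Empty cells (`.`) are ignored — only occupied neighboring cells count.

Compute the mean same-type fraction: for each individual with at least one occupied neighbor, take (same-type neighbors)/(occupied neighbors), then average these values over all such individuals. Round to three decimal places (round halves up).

0.664

(1,1)B 1/1
(1,3)R 1/1
(1,4)R 2/2
(1,6)R 2/2
(1,7)R 2/2
(2,1)B 3/3
(2,2)B 2/2
(2,4)R 1/2
(2,5)B 0/3
(2,6)R 3/4
(2,7)R 2/3
(3,1)B 2/3
(3,2)B 2/4
(3,3)R 0/2
(3,5)R 2/3
(3,6)R 3/4
(3,7)B 1/3
(4,1)R 1/3
(4,2)R 1/4
(4,3)B 1/4
(4,4)R 1/2
(4,5)R 4/4
(4,6)R 3/4
(4,7)B 2/3
(5,1)B 1/2
(5,2)B 2/3
(5,3)B 2/2
(5,5)R 2/2
(5,6)R 2/3
(5,7)B 1/2
Sum over 30 individuals: 1/1 + 1/1 + 2/2 + 2/2 + 2/2 + 3/3 + 2/2 + 1/2 + 0/3 + 3/4 + 2/3 + 2/3 + 2/4 + 0/2 + 2/3 + 3/4 + 1/3 + 1/3 + 1/4 + 1/4 + 1/2 + 4/4 + 3/4 + 2/3 + 1/2 + 2/3 + 2/2 + 2/2 + 2/3 + 1/2 = 239/12; mean = 239/12 ÷ 30 = 239/360 = 0.663888… → 0.664.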